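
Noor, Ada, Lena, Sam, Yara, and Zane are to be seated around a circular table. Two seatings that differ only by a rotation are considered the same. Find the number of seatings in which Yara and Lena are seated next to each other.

Glue Yara and Lena into a block (2 internal orders). Seating 5 units around a circle gives (4)! arrangements.
So 2 × (4)! = 2 × 24 = 48.

48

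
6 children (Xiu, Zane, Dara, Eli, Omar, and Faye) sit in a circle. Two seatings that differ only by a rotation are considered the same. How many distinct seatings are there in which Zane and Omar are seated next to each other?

Glue Zane and Omar into a block (2 internal orders). Seating 5 units around a circle gives (4)! arrangements.
So 2 × (4)! = 2 × 24 = 48.

48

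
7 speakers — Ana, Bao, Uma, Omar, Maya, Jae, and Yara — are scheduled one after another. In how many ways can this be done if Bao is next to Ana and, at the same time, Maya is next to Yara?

Treat {Bao,Ana} as one block (2 orders) and {Maya,Yara} as another (2 orders).
That leaves 5 units to arrange: 2 × 2 × 5! = 4 × 120 = 480.

480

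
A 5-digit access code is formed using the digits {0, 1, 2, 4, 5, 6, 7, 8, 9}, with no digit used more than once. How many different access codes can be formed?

15120

This is a permutation of 5 out of 9: P(9,5) = 9!/4!.
That product is 9 × 8 × 7 × 6 × 5 = 15120.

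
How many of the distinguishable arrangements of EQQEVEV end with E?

Fix E in the last position and arrange the remaining 6 letters.
Those 6 letters have E appearing twice, Q appearing twice, and V appearing twice, giving (6)!/(2!·2!·2!) = 90.

90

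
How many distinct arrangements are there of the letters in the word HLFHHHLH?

HLFHHHLH has 8 letters with H appearing 5 times and L appearing twice.
So there are 8! / (5!·2!) = 168 distinguishable arrangements.

168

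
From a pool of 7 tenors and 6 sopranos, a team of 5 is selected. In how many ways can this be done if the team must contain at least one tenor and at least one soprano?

Unrestricted: C(13,5) = 1287 ways to pick any 5 of the 13.
Subtract selections that omit an entire group: no tenors → C(6,5) = 6; no sopranos → C(7,5) = 21.
Both groups omitted at once is impossible, so 1287 − 27 = 1260.

1260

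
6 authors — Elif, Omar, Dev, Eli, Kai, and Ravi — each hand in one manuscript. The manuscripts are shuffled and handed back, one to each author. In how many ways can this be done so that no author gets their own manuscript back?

Count assignments avoiding every fixed point. For any j of the 6 authors fixed to their own manuscript, the other 6−j can be arranged in (6−j)! ways.
By inclusion–exclusion this is Σ_{j=0}^{6} (−1)^j C(6,j)·(6−j)!.
Computing: 720 − 720 + 360 − 120 + 30 − 6 + 1 = 265.

265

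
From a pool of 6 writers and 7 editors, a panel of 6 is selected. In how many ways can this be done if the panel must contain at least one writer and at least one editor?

Unrestricted: C(13,6) = 1716 ways to pick any 6 of the 13.
Selections missing a whole group: no writers → C(7,6) = 7; no editors → C(6,6) = 1.
Both groups omitted at once is impossible, so 1716 − 8 = 1708.

1708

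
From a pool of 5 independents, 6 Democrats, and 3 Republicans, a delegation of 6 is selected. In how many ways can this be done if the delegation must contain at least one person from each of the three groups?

Unrestricted: C(14,6) = 3003 ways to pick any 6 of the 14.
Selections missing a whole group: no independents → C(9,6) = 84; no Democrats → C(8,6) = 28; no Republicans → C(11,6) = 462.
Add back selections omitting two groups (i.e. drawn from a single group): C(5,6) + C(6,6) + C(3,6) = 1.
By inclusion–exclusion: 3003 − 574 + 1 = 2430.

2430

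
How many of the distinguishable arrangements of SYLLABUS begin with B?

Fix B in the first position and arrange the remaining 7 letters.
Those 7 letters have L appearing twice and S appearing twice, giving (7)!/(2!·2!) = 1260.

1260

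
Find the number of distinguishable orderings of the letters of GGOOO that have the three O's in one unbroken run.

3

Treat the 3 copies of O as a single block. The multiset to arrange is then {OOO, G, G}, 3 items in all.
That gives (3)!/(2!) = 3 arrangements.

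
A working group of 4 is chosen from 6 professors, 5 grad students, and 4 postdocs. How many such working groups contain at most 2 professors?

1170

Split by how many professors are chosen (0 through 2).
Sum: C(6,0)·C(9,4) + C(6,1)·C(9,3) + C(6,2)·C(9,2) = 126 + 504 + 540 = 1170.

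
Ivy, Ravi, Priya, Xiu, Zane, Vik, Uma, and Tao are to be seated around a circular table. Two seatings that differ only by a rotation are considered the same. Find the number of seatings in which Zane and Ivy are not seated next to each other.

All circular seatings of 8 people number (7)! = 5040.
Those with Zane next to Ivy: fuse the pair into one unit and seat 7 units around a circle — 2·(6)! = 1440.
Subtracting, 5040 − 1440 = 3600.

3600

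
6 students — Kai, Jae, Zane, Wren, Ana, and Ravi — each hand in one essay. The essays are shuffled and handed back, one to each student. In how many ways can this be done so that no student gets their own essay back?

This is the derangement count D_6: permutations of 6 items with no fixed point.
By inclusion–exclusion this is Σ_{j=0}^{6} (−1)^j C(6,j)·(6−j)!.
Computing: 720 − 720 + 360 − 120 + 30 − 6 + 1 = 265.

265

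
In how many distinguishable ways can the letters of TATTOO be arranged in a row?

The 6 letters of TATTOO have repeats: O appearing twice and T appearing 3 times.
So there are 6! / (3!·2!) = 60 distinguishable arrangements.

60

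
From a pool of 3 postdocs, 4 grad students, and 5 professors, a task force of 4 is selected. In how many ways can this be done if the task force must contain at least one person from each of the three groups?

Unrestricted: C(12,4) = 495 ways to pick any 4 of the 12.
Subtract selections that omit an entire group: no postdocs → C(9,4) = 126; no grad students → C(8,4) = 70; no professors → C(7,4) = 35.
Add back selections omitting two groups (i.e. drawn from a single group): C(3,4) + C(4,4) + C(5,4) = 6.
By inclusion–exclusion: 495 − 231 + 6 = 270.

270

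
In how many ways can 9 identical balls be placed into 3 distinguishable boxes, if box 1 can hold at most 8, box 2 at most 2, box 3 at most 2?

8

By stars and bars, unrestricted non-negative solutions to x_1+…+x_3 = 9 number C(9+2,2) = 55.
Subtract solutions that violate a single cap (substitute x_i' = x_i − (cap_i+1)): x_1 ≥ 9 gives C(2,2) = 1; x_2 ≥ 3 gives C(8,2) = 28; x_3 ≥ 3 gives C(8,2) = 28. Together 57.
Add back pairs where two caps are both exceeded: 0 + 0 + 10 = 10.
By inclusion–exclusion the count is 55 − 57 + 10 = 8.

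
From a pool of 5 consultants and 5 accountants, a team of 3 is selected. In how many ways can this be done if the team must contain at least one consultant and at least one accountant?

Unrestricted: C(10,3) = 120 ways to pick any 3 of the 10.
Subtract selections that omit an entire group: no consultants → C(5,3) = 10; no accountants → C(5,3) = 10.
Both groups omitted at once is impossible, so 120 − 20 = 100.

100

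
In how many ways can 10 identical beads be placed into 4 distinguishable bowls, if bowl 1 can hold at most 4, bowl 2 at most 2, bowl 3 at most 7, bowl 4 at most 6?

91

Ignoring the caps, the number of non-negative solutions to x_1+…+x_4 = 10 is C(13,3) = 286.
Subtract solutions that violate a single cap (substitute x_i' = x_i − (cap_i+1)): x_1 ≥ 5 gives C(8,3) = 56; x_2 ≥ 3 gives C(10,3) = 120; x_3 ≥ 8 gives C(5,3) = 10; x_4 ≥ 7 gives C(6,3) = 20. Together 206.
Add back pairs where two caps are both exceeded: 10 + 0 + 0 + 0 + 1 + 0 = 11.
By inclusion–exclusion the count is 286 − 206 + 11 = 91.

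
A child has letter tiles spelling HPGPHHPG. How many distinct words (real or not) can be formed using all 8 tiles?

560

Letter multiplicities in HPGPHHPG: G×2, H×3, P×3.
So there are 8! / (3!·3!·2!) = 560 distinguishable arrangements.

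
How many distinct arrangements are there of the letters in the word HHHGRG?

60

HHHGRG has 6 letters with G appearing twice and H appearing 3 times.
So there are 6! / (3!·2!) = 60 distinguishable arrangements.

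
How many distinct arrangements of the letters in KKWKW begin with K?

6

With the first slot taken by K, it remains to arrange the other 4 letters (KWKW).
Those 4 letters have K appearing twice and W appearing twice, giving (4)!/(2!·2!) = 6.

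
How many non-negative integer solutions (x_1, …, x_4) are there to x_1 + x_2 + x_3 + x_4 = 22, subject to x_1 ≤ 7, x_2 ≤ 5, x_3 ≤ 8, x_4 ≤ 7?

56

By stars and bars, unrestricted non-negative solutions to x_1+…+x_4 = 22 number C(22+3,3) = 2300.
Subtract solutions that violate a single cap (substitute x_i' = x_i − (cap_i+1)): x_1 ≥ 8 gives C(17,3) = 680; x_2 ≥ 6 gives C(19,3) = 969; x_3 ≥ 9 gives C(16,3) = 560; x_4 ≥ 8 gives C(17,3) = 680. Together 2889.
Add back pairs where two caps are both exceeded: 165 + 56 + 84 + 120 + 165 + 56 = 646.
Subtract triples: 0 + 1 + 0 + 0 = 1.
By inclusion–exclusion the count is 2300 − 2889 + 646 − 1 = 56.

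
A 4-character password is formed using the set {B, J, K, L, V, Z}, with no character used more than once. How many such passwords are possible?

360

This is a permutation of 4 out of 6: P(6,4) = 6!/2!.
6 × 5 × 4 × 3 = 360.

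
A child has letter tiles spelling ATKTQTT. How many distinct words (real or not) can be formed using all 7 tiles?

ATKTQTT has 7 letters with T appearing 4 times.
Dividing 7! = 5040 by 4! = 24 for the repeated letters gives 210.

210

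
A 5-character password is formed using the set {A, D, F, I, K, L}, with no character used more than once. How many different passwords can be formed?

This is a permutation of 5 out of 6: P(6,5) = 6!/1!.
6 × 5 × 4 × 3 × 2 = 720.

720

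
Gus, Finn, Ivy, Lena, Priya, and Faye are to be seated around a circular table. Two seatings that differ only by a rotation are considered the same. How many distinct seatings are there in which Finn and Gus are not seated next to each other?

72

All circular seatings of 6 people number (5)! = 120.
Seatings with Finn beside Gus: treat them as a block with 2 internal orders, giving 2 × (4)! = 48.
Subtracting, 120 − 48 = 72.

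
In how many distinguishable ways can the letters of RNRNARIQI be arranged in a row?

Letter multiplicities in RNRNARIQI: A×1, I×2, N×2, Q×1, R×3.
Dividing 9! = 362880 by 3!·2!·2! = 24 for the repeated letters gives 15120.

15120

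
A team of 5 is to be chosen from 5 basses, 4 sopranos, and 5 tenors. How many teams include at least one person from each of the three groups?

1500

Total 5-person selections from all 14: C(14,5) = 2002.
Selections missing a whole group: no basses → C(9,5) = 126; no sopranos → C(10,5) = 252; no tenors → C(9,5) = 126.
Add back selections omitting two groups (i.e. drawn from a single group): C(5,5) + C(4,5) + C(5,5) = 2.
By inclusion–exclusion: 2002 − 504 + 2 = 1500.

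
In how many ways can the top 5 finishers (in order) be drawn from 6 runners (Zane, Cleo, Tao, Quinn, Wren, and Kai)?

720

There are 6 choices for 1st place, 5 for 2nd, and so on down to 2 for position 5.
That gives 6 × 5 × 4 × 3 × 2 = 720.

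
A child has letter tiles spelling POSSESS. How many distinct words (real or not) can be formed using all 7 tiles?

POSSESS has 7 letters with S appearing 4 times.
Dividing 7! = 5040 by 4! = 24 for the repeated letters gives 210.

210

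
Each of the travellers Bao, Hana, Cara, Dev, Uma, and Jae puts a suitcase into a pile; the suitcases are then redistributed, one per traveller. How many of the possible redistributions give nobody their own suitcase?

265

Count assignments avoiding every fixed point. For any j of the 6 travellers fixed to their own suitcase, the other 6−j can be arranged in (6−j)! ways.
By inclusion–exclusion this is Σ_{j=0}^{6} (−1)^j C(6,j)·(6−j)!.
Computing: 720 − 720 + 360 − 120 + 30 − 6 + 1 = 265.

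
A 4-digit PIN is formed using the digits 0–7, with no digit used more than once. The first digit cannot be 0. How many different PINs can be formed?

1470

The first digit has 8−1 = 7 choices (anything except 0).
The remaining 3 digits are filled from the other 7 symbols without repetition: 7 × 6 × 5 = 210.
Total: 7 × 210 = 1470.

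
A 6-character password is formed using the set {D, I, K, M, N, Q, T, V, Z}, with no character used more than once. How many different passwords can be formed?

This is a permutation of 6 out of 9: P(9,6) = 9!/3!.
That product is 9 × 8 × 7 × 6 × 5 × 4 = 60480.

60480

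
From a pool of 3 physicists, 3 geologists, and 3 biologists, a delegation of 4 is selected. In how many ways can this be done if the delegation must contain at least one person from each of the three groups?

81

Unrestricted: C(9,4) = 126 ways to pick any 4 of the 9.
Selections missing a whole group: no physicists → C(6,4) = 15; no geologists → C(6,4) = 15; no biologists → C(6,4) = 15.
Add back selections omitting two groups (i.e. drawn from a single group): C(3,4) + C(3,4) + C(3,4) = 0.
By inclusion–exclusion: 126 − 45 + 0 = 81.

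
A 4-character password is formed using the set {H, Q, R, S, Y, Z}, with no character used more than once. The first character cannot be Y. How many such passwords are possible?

300

The first character has 6−1 = 5 choices (anything except Y).
The remaining 3 characters are filled from the other 5 symbols without repetition: 5 × 4 × 3 = 60.
Total: 5 × 60 = 300.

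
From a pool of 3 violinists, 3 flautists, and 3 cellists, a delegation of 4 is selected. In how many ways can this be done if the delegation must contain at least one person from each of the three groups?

Total 4-person selections from all 9: C(9,4) = 126.
Selections missing a whole group: no violinists → C(6,4) = 15; no flautists → C(6,4) = 15; no cellists → C(6,4) = 15.
Add back selections omitting two groups (i.e. drawn from a single group): C(3,4) + C(3,4) + C(3,4) = 0.
By inclusion–exclusion: 126 − 45 + 0 = 81.

81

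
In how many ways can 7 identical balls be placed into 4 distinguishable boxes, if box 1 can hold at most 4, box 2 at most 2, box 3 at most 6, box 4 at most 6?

By stars and bars, unrestricted non-negative solutions to x_1+…+x_4 = 7 number C(7+3,3) = 120.
Subtract solutions that violate a single cap (substitute x_i' = x_i − (cap_i+1)): x_1 ≥ 5 gives C(5,3) = 10; x_2 ≥ 3 gives C(7,3) = 35; x_3 ≥ 7 gives C(3,3) = 1; x_4 ≥ 7 gives C(3,3) = 1. Together 47.
No two caps can be exceeded simultaneously, so the pair terms are all 0.
By inclusion–exclusion the count is 120 − 47 + 0 = 73.

73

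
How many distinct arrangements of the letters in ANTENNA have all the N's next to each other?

60

Treat the 3 copies of N as a single block. The multiset to arrange is then {NNN, A, A, E, T}, 5 items in all.
That gives (5)!/(2!) = 60 arrangements.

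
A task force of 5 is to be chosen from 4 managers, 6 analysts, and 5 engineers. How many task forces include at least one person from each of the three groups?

2170

Unrestricted: C(15,5) = 3003 ways to pick any 5 of the 15.
Subtract selections that omit an entire group: no managers → C(11,5) = 462; no analysts → C(9,5) = 126; no engineers → C(10,5) = 252.
Add back selections omitting two groups (i.e. drawn from a single group): C(4,5) + C(6,5) + C(5,5) = 7.
By inclusion–exclusion: 3003 − 840 + 7 = 2170.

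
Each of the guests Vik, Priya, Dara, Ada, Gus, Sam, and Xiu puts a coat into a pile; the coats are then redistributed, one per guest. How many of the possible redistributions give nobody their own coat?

Let Aᵢ be the assignments in which guest i gets their own coat. We want the size of the complement of A₁∪…∪A_7.
By inclusion–exclusion this is Σ_{j=0}^{7} (−1)^j C(7,j)·(7−j)!.
Computing: 5040 − 5040 + 2520 − 840 + 210 − 42 + 7 − 1 = 1854.

1854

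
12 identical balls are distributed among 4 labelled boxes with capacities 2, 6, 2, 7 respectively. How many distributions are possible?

Ignoring the caps, the number of non-negative solutions to x_1+…+x_4 = 12 is C(15,3) = 455.
Subtract solutions that violate a single cap (substitute x_i' = x_i − (cap_i+1)): x_1 ≥ 3 gives C(12,3) = 220; x_2 ≥ 7 gives C(8,3) = 56; x_3 ≥ 3 gives C(12,3) = 220; x_4 ≥ 8 gives C(7,3) = 35. Together 531.
Add back pairs where two caps are both exceeded: 10 + 84 + 4 + 10 + 0 + 4 = 112.
By inclusion–exclusion the count is 455 − 531 + 112 = 36.

36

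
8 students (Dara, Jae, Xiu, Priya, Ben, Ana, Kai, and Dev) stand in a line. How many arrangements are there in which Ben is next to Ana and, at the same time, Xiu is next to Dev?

Treat {Ben,Ana} as one block (2 orders) and {Xiu,Dev} as another (2 orders).
That leaves 6 units to arrange: 2 × 2 × 6! = 4 × 720 = 2880.

2880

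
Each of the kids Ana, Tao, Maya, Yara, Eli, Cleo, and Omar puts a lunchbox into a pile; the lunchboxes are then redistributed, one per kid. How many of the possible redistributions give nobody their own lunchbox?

Let Aᵢ be the assignments in which kid i gets their own lunchbox. We want the size of the complement of A₁∪…∪A_7.
By inclusion–exclusion this is Σ_{j=0}^{7} (−1)^j C(7,j)·(7−j)!.
Computing: 5040 − 5040 + 2520 − 840 + 210 − 42 + 7 − 1 = 1854.

1854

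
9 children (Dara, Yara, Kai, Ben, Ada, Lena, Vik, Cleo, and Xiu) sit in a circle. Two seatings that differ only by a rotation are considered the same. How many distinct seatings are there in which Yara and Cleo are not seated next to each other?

All circular seatings of 9 people number (8)! = 40320.
Those with Yara next to Cleo: fuse the pair into one unit and seat 8 units around a circle — 2·(7)! = 10080.
Subtracting, 40320 − 10080 = 30240.

30240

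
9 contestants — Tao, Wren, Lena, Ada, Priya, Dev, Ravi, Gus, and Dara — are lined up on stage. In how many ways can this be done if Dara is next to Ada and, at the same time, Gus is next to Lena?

Treat {Dara,Ada} as one block (2 orders) and {Gus,Lena} as another (2 orders).
That leaves 7 units to arrange: 2 × 2 × 7! = 4 × 5040 = 20160.

20160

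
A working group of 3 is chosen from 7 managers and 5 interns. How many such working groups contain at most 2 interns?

210

Split by how many interns are chosen (0 through 2).
Sum: C(5,0)·C(7,3) + C(5,1)·C(7,2) + C(5,2)·C(7,1) = 35 + 105 + 70 = 210.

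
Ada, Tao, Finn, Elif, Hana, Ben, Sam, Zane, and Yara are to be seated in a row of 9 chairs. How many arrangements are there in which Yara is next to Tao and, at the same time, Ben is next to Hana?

20160

Treat {Yara,Tao} as one block (2 orders) and {Ben,Hana} as another (2 orders).
That leaves 7 units to arrange: 2 × 2 × 7! = 4 × 5040 = 20160.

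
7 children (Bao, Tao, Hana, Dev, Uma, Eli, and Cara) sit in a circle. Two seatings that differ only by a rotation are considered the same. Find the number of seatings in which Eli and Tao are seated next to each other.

Glue Eli and Tao into a block (2 internal orders). Seating 6 units around a circle gives (5)! arrangements.
So 2 × (5)! = 2 × 120 = 240.

240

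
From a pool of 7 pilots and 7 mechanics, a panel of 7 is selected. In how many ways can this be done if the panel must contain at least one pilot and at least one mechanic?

Unrestricted: C(14,7) = 3432 ways to pick any 7 of the 14.
Selections missing a whole group: no pilots → C(7,7) = 1; no mechanics → C(7,7) = 1.
Both groups omitted at once is impossible, so 3432 − 2 = 3430.

3430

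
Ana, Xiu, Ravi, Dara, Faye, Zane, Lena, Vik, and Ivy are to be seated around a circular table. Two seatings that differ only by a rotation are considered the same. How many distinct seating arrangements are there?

40320

Fix one person's seat to break rotational symmetry; the remaining 8 people can be arranged in (8)! = 40320 ways.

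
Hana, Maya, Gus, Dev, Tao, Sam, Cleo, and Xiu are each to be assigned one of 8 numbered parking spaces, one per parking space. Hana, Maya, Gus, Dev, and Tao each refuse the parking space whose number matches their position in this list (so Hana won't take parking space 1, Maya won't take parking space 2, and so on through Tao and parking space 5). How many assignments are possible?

Let Aᵢ (for 1 ≤ i ≤ 5) be the placements that put person i in their forbidden parking space. Any j of these fix j positions, leaving (8−j)! ways to fill the rest, and there are C(5,j) ways to pick which j.
By inclusion–exclusion, the number of valid placements is Σ_{j=0}^{5} (−1)^j C(5,j)·(8−j)!.
Computing: 40320 − 25200 + 7200 − 1200 + 120 − 6 = 21234.

21234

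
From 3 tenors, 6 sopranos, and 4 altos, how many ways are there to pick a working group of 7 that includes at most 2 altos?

1128

Split by how many altos are chosen (0 through 2).
Sum: C(4,0)·C(9,7) + C(4,1)·C(9,6) + C(4,2)·C(9,5) = 36 + 336 + 756 = 1128.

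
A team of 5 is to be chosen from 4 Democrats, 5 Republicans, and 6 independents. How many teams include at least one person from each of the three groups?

Unrestricted: C(15,5) = 3003 ways to pick any 5 of the 15.
Subtract selections that omit an entire group: no Democrats → C(11,5) = 462; no Republicans → C(10,5) = 252; no independents → C(9,5) = 126.
Add back selections omitting two groups (i.e. drawn from a single group): C(4,5) + C(5,5) + C(6,5) = 7.
By inclusion–exclusion: 3003 − 840 + 7 = 2170.

2170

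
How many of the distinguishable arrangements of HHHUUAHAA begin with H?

Fix H in the first position and arrange the remaining 8 letters.
Those 8 letters have A appearing 3 times, H appearing 3 times, and U appearing twice, giving (8)!/(3!·3!·2!) = 560.

560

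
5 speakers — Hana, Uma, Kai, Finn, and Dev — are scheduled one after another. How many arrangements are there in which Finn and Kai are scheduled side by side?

48

Place the 3 others and the Finn-Kai pair as 4 objects in a line; the pair has 2 internal arrangements.
So the count is 2·(4)! = 48.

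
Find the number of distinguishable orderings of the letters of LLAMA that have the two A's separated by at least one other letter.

Total arrangements of LLAMA: 5!/(2!·2!) = 30.
Arrangements with the A's together: treat AA as one letter, giving (4)!/(2!) = 12.
Subtracting, 30 − 12 = 18 arrangements keep the A's apart.

18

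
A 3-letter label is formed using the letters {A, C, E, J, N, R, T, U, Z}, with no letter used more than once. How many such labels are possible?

504

This is a permutation of 3 out of 9: P(9,3) = 9!/6!.
9 × 8 × 7 = 504.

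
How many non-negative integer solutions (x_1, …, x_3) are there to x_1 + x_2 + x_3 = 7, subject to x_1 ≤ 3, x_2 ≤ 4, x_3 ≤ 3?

Ignoring the caps, the number of non-negative solutions to x_1+…+x_3 = 7 is C(9,2) = 36.
Subtract solutions that violate a single cap (substitute x_i' = x_i − (cap_i+1)): x_1 ≥ 4 gives C(5,2) = 10; x_2 ≥ 5 gives C(4,2) = 6; x_3 ≥ 4 gives C(5,2) = 10. Together 26.
No two caps can be exceeded simultaneously, so the pair terms are all 0.
By inclusion–exclusion the count is 36 − 26 + 0 = 10.

10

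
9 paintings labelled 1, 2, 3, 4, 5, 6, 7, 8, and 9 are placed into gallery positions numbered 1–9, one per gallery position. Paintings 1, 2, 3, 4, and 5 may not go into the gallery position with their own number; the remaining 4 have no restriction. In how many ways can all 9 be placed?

Let Aᵢ (for 1 ≤ i ≤ 5) be the placements that put painting i in its forbidden gallery position. Any j of these fix j positions, leaving (9−j)! ways to fill the rest, and there are C(5,j) ways to pick which j.
By inclusion–exclusion, the number of valid placements is Σ_{j=0}^{5} (−1)^j C(5,j)·(9−j)!.
Computing: 362880 − 201600 + 50400 − 7200 + 600 − 24 = 205056.

205056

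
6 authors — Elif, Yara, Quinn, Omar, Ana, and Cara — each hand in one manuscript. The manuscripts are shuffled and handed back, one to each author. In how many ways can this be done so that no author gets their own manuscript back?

265

Let Aᵢ be the assignments in which author i gets their own manuscript. We want the size of the complement of A₁∪…∪A_6.
By inclusion–exclusion this is Σ_{j=0}^{6} (−1)^j C(6,j)·(6−j)!.
Computing: 720 − 720 + 360 − 120 + 30 − 6 + 1 = 265.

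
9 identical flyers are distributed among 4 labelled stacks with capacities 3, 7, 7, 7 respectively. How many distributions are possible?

152

Ignoring the caps, the number of non-negative solutions to x_1+…+x_4 = 9 is C(12,3) = 220.
Subtract solutions that violate a single cap (substitute x_i' = x_i − (cap_i+1)): x_1 ≥ 4 gives C(8,3) = 56; x_2 ≥ 8 gives C(4,3) = 4; x_3 ≥ 8 gives C(4,3) = 4; x_4 ≥ 8 gives C(4,3) = 4. Together 68.
No two caps can be exceeded simultaneously, so the pair terms are all 0.
By inclusion–exclusion the count is 220 − 68 + 0 = 152.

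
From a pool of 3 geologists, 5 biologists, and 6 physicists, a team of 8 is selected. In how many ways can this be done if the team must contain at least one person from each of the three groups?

2828

Total 8-person selections from all 14: C(14,8) = 3003.
Subtract selections that omit an entire group: no geologists → C(11,8) = 165; no biologists → C(9,8) = 9; no physicists → C(8,8) = 1.
Add back selections omitting two groups (i.e. drawn from a single group): C(3,8) + C(5,8) + C(6,8) = 0.
By inclusion–exclusion: 3003 − 175 + 0 = 2828.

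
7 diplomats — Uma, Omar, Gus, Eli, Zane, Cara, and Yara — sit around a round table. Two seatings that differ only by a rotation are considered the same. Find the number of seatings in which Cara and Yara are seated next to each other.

240

Glue Cara and Yara into a block (2 internal orders). Seating 6 units around a circle gives (5)! arrangements.
So 2 × (5)! = 2 × 120 = 240.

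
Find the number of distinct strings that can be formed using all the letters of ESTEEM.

120

Letter multiplicities in ESTEEM: E×3, M×1, S×1, T×1.
Dividing 6! = 720 by 3! = 6 for the repeated letters gives 120.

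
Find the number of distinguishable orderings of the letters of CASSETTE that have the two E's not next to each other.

3780

Total arrangements of CASSETTE: 8!/(2!·2!·2!) = 5040.
Arrangements with the E's together: treat EE as one letter, giving (7)!/(2!·2!) = 1260.
Hence 5040 − 1260 = 3780.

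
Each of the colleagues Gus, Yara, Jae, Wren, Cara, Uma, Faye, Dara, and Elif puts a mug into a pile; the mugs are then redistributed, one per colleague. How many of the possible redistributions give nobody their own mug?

This is the derangement count D_9: permutations of 9 items with no fixed point.
By inclusion–exclusion this is Σ_{j=0}^{9} (−1)^j C(9,j)·(9−j)!.
Computing: 362880 − 362880 + 181440 − 60480 + 15120 − 3024 + 504 − 72 + 9 − 1 = 133496.

133496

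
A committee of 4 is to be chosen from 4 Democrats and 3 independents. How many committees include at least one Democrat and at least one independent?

With no constraint there are C(7,4) = 35 possible selections.
Selections missing a whole group: no Democrats → C(3,4) = 0; no independents → C(4,4) = 1.
Both groups omitted at once is impossible, so 35 − 1 = 34.

34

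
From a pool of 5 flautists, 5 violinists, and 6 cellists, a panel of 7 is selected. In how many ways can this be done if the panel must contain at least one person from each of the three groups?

Unrestricted: C(16,7) = 11440 ways to pick any 7 of the 16.
Selections missing a whole group: no flautists → C(11,7) = 330; no violinists → C(11,7) = 330; no cellists → C(10,7) = 120.
Add back selections omitting two groups (i.e. drawn from a single group): C(5,7) + C(5,7) + C(6,7) = 0.
By inclusion–exclusion: 11440 − 780 + 0 = 10660.

10660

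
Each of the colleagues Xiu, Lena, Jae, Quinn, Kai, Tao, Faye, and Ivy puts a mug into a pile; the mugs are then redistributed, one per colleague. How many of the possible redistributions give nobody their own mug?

14833

Count assignments avoiding every fixed point. For any j of the 8 colleagues fixed to their own mug, the other 8−j can be arranged in (8−j)! ways.
By inclusion–exclusion this is Σ_{j=0}^{8} (−1)^j C(8,j)·(8−j)!.
Computing: 40320 − 40320 + 20160 − 6720 + 1680 − 336 + 56 − 8 + 1 = 14833.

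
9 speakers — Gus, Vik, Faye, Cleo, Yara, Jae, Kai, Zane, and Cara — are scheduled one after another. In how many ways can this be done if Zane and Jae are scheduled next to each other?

Glue Zane and Jae into one block (2 internal orders), leaving 8 units to arrange in a row.
So the count is 2·(8)! = 80640.

80640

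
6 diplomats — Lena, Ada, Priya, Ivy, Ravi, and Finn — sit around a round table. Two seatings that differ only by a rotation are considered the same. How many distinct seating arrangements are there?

Around a circle, 6 distinct people have 6!/6 = (5)! = 120 rotationally distinct seatings.

120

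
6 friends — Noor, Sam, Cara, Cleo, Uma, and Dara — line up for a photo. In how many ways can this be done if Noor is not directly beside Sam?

480

There are 6! = 720 arrangements in all. If Noor and Sam are adjacent, merging them into one block gives 2·(5)! = 240 arrangements.
So 720 − 240 = 480 arrangements keep them apart.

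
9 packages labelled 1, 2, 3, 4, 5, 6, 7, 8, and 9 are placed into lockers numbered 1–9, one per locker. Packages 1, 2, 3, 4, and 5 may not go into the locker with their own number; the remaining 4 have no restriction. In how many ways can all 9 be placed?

Let Aᵢ (for 1 ≤ i ≤ 5) be the placements that put package i in its forbidden locker. Any j of these fix j positions, leaving (9−j)! ways to fill the rest, and there are C(5,j) ways to pick which j.
By inclusion–exclusion, the number of valid placements is Σ_{j=0}^{5} (−1)^j C(5,j)·(9−j)!.
Computing: 362880 − 201600 + 50400 − 7200 + 600 − 24 = 205056.

205056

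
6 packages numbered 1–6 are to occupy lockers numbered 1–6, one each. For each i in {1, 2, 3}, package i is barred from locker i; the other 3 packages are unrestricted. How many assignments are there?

Let Aᵢ (for i ∈ {1, 2, 3}) be the placements that put package i in its forbidden locker. Any j of these fix j positions, leaving (6−j)! ways to fill the rest, and there are C(3,j) ways to pick which j.
By inclusion–exclusion, the number of valid placements is Σ_{j=0}^{3} (−1)^j C(3,j)·(6−j)!.
Computing: 720 − 360 + 72 − 6 = 426.

426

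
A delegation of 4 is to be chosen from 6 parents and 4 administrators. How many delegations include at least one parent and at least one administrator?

With no constraint there are C(10,4) = 210 possible selections.
Selections missing a whole group: no parents → C(4,4) = 1; no administrators → C(6,4) = 15.
Both groups omitted at once is impossible, so 210 − 16 = 194.

194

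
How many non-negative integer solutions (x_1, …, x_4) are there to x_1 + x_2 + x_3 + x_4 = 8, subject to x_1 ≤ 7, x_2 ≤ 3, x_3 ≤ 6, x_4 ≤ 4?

105

Without the upper bounds there are C(11,3) = 165 ways to split 8 among 4 variables.
Subtract solutions that violate a single cap (substitute x_i' = x_i − (cap_i+1)): x_1 ≥ 8 gives C(3,3) = 1; x_2 ≥ 4 gives C(7,3) = 35; x_3 ≥ 7 gives C(4,3) = 4; x_4 ≥ 5 gives C(6,3) = 20. Together 60.
No two caps can be exceeded simultaneously, so the pair terms are all 0.
By inclusion–exclusion the count is 165 − 60 + 0 = 105.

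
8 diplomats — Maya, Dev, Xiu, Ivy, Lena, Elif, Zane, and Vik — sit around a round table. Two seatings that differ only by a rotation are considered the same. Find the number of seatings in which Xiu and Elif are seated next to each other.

1440

Glue Xiu and Elif into a block (2 internal orders). Seating 7 units around a circle gives (6)! arrangements.
So 2 × (6)! = 2 × 720 = 1440.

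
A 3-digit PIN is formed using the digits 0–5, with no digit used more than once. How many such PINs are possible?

120

This is a permutation of 3 out of 6: P(6,3) = 6!/3!.
6 × 5 × 4 = 120.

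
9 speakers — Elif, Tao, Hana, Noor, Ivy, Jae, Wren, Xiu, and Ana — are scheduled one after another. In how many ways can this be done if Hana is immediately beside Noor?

Treat {Hana, Noor} as a single unit. There are 8 units to order, and the pair itself can be ordered 2 ways.
So the count is 2·(8)! = 80640.

80640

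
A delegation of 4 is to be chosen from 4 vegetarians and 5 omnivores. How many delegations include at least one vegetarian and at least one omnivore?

120

Total 4-person selections from all 9: C(9,4) = 126.
Selections missing a whole group: no vegetarians → C(5,4) = 5; no omnivores → C(4,4) = 1.
Both groups omitted at once is impossible, so 126 − 6 = 120.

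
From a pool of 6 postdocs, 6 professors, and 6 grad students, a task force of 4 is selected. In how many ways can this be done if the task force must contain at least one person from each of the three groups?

Unrestricted: C(18,4) = 3060 ways to pick any 4 of the 18.
Subtract selections that omit an entire group: no postdocs → C(12,4) = 495; no professors → C(12,4) = 495; no grad students → C(12,4) = 495.
Add back selections omitting two groups (i.e. drawn from a single group): C(6,4) + C(6,4) + C(6,4) = 45.
By inclusion–exclusion: 3060 − 1485 + 45 = 1620.

1620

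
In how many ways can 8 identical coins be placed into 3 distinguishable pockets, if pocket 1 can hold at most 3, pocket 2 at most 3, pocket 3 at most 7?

15

By stars and bars, unrestricted non-negative solutions to x_1+…+x_3 = 8 number C(8+2,2) = 45.
Subtract solutions that violate a single cap (substitute x_i' = x_i − (cap_i+1)): x_1 ≥ 4 gives C(6,2) = 15; x_2 ≥ 4 gives C(6,2) = 15; x_3 ≥ 8 gives C(2,2) = 1. Together 31.
Add back pairs where two caps are both exceeded: 1 + 0 + 0 = 1.
By inclusion–exclusion the count is 45 − 31 + 1 = 15.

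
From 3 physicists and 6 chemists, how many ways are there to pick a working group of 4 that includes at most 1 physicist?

Split by how many physicists are chosen (0 through 1).
Sum: C(3,0)·C(6,4) + C(3,1)·C(6,3) = 15 + 60 = 75.

75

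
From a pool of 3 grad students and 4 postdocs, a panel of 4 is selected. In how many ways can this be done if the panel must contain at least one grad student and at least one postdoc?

34

With no constraint there are C(7,4) = 35 possible selections.
Selections missing a whole group: no grad students → C(4,4) = 1; no postdocs → C(3,4) = 0.
Both groups omitted at once is impossible, so 35 − 1 = 34.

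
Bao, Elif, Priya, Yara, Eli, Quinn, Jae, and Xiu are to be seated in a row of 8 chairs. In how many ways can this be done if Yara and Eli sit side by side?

Glue Yara and Eli into one block (2 internal orders), leaving 7 units to arrange in a row.
That gives 2 × 7! = 2 × 5040 = 10080.

10080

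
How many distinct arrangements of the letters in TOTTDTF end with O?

30

With the last slot taken by O, it remains to arrange the other 6 letters (TTTDTF).
Those 6 letters have T appearing 4 times, giving (6)!/(4!) = 30.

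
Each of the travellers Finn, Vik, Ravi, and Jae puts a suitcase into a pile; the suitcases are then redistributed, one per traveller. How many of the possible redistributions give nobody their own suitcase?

9

Count assignments avoiding every fixed point. For any j of the 4 travellers fixed to their own suitcase, the other 4−j can be arranged in (4−j)! ways.
By inclusion–exclusion this is Σ_{j=0}^{4} (−1)^j C(4,j)·(4−j)!.
Computing: 24 − 24 + 12 − 4 + 1 = 9.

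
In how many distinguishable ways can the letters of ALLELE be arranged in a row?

Letter multiplicities in ALLELE: A×1, E×2, L×3.
The number of distinct arrangements is 6!/(3!·2!) = 720/12 = 60.

60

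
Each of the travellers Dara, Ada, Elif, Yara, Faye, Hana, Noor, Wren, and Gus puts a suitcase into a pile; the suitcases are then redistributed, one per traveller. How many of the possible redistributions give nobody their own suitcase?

Let Aᵢ be the assignments in which traveller i gets their own suitcase. We want the size of the complement of A₁∪…∪A_9.
By inclusion–exclusion this is Σ_{j=0}^{9} (−1)^j C(9,j)·(9−j)!.
Computing: 362880 − 362880 + 181440 − 60480 + 15120 − 3024 + 504 − 72 + 9 − 1 = 133496.

133496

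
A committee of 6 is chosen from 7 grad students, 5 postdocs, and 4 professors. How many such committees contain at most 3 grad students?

6552

Split by how many grad students are chosen (0 through 3).
Sum: C(7,0)·C(9,6) + C(7,1)·C(9,5) + C(7,2)·C(9,4) + C(7,3)·C(9,3) = 84 + 882 + 2646 + 2940 = 6552.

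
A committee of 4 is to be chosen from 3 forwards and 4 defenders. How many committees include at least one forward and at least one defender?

Unrestricted: C(7,4) = 35 ways to pick any 4 of the 7.
Subtract selections that omit an entire group: no forwards → C(4,4) = 1; no defenders → C(3,4) = 0.
Both groups omitted at once is impossible, so 35 − 1 = 34.

34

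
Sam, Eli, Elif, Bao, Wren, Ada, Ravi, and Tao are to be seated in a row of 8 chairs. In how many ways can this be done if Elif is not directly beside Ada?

There are 8! = 40320 arrangements in all. If Elif and Ada are adjacent, merging them into one block gives 2·(7)! = 10080 arrangements.
So 40320 − 10080 = 30240 arrangements keep them apart.

30240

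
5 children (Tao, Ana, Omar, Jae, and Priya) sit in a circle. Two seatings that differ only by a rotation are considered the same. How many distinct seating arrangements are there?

Fix one person's seat to break rotational symmetry; the remaining 4 people can be arranged in (4)! = 24 ways.

24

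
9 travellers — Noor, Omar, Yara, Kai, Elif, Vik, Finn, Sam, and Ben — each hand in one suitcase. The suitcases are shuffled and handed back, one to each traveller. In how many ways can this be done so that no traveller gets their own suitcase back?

133496

Let Aᵢ be the assignments in which traveller i gets their own suitcase. We want the size of the complement of A₁∪…∪A_9.
By inclusion–exclusion this is Σ_{j=0}^{9} (−1)^j C(9,j)·(9−j)!.
Computing: 362880 − 362880 + 181440 − 60480 + 15120 − 3024 + 504 − 72 + 9 − 1 = 133496.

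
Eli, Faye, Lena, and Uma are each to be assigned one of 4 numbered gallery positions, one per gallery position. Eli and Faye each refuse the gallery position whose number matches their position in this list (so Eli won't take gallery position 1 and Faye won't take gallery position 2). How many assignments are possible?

14

Let Aᵢ (for i ∈ {1, 2}) be the placements that put person i in their forbidden gallery position. Any j of these fix j positions, leaving (4−j)! ways to fill the rest, and there are C(2,j) ways to pick which j.
By inclusion–exclusion, the number of valid placements is Σ_{j=0}^{2} (−1)^j C(2,j)·(4−j)!.
Computing: 24 − 12 + 2 = 14.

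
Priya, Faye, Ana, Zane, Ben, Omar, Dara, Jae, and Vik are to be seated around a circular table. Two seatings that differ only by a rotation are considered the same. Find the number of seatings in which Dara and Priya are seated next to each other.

10080

Treat {Dara, Priya} as one unit (2 internal orders) and seat the resulting 8 units around the table: (7)! circular arrangements.
So 2 × (7)! = 2 × 5040 = 10080.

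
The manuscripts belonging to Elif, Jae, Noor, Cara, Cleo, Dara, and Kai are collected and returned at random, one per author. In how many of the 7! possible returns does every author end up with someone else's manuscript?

1854

This is the derangement count D_7: permutations of 7 items with no fixed point.
By inclusion–exclusion this is Σ_{j=0}^{7} (−1)^j C(7,j)·(7−j)!.
Computing: 5040 − 5040 + 2520 − 840 + 210 − 42 + 7 − 1 = 1854.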